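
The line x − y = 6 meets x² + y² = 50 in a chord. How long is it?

8√2

Centre (0, 0), r² = 50. Perpendicular distance d from centre to line = |−6| / √2 = 6/√2.
Chord = 2√(r² − d²) = 2·√(32) = 8√2.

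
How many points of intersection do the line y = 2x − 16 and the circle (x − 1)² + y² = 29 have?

Substituting the line into the circle gives 5x² − 66x + 228 = 0.
Discriminant = (−66)² − 4·5·(228) = −204 < 0.
No real roots: the line does not meet the circle.

0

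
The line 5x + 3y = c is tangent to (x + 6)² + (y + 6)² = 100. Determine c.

The line touches the circle iff its distance from (−6, −6) is 10:
|5·(−6) + 3·(−6) − c| / √34 = 10
|c − (−48)| = 10√34.

c = −48 ± 10√34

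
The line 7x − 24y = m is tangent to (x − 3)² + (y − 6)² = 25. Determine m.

Tangency holds when the distance from the centre (3, 6) to the line equals the radius 5:
|7·3 − 24·6 − m| / √625 = 5
|m − (−123)| = 5·25, so m = 2 or m = −248.

m = −248 or m = 2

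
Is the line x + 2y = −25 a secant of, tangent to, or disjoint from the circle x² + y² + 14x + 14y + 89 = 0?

d² = (1·(−7) + 2·(−7) − (−25))²/5 = 16/5; r² = 9.
Since d² < r², the line cuts the circle twice.

secant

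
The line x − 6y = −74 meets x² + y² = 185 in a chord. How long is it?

From the line, y = (74 + x)/6. Substituting:
37x² + 148x − 1184 = 0  ⟹  x² + 4x − 32 = 0
x = 4 or x = −8, giving (4, 13) and (−8, 11).
|(4, 13) − (−8, 11)| = √((12)² + (2)²) = 2√37.

2√37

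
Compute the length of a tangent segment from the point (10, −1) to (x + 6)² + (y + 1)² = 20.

2√59

With centre O = (−6, −1), |OP|² = 256 and r² = 20.
By the tangent–radius right angle, tangent length = √(|PO|² − r²) = √236 = 2√59.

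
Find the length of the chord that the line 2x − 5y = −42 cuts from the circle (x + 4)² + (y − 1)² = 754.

10√29

Express y = (42 + 2x)/5 and substitute into the circle:
29x² + 348x − 17081 = 0  ⟹  x² + 12x − 589 = 0
x = 19 or x = −31, giving (19, 16) and (−31, −4).
Chord length = distance between (19, 16) and (−31, −4) = √2900 = 10√29.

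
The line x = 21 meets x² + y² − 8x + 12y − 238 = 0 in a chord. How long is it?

2

Centre (4, −6), r² = 290. Perpendicular distance d from centre to line = |−17| / √1 = 17.
Half the chord is √(r² − d²) = √(1), so the full chord is 2.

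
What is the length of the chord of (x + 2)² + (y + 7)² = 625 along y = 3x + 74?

5√10

Centre (−2, −7), r² = 625. Perpendicular distance d from centre to line = |75| / √10 = 75/√10.
Chord = 2√(r² − d²) = 2·√(125/2) = 5√10.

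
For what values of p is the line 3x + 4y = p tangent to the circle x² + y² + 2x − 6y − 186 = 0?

p = −61 or p = 79

The line touches the circle iff its distance from (−1, 3) is 14:
|3·(−1) + 4·3 − p| / √25 = 14
|p − (9)| = 14·5, so p = 79 or p = −61.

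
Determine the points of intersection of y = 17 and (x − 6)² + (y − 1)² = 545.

Substitute y = 17:
x² − 12x − 253 = 0
x = 23 or x = −11, giving (23, 17) and (−11, 17).

(−11, 17) and (23, 17)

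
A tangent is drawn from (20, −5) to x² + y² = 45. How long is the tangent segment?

The centre is (0, 0) and r = 3√5. The square of the distance from P to the centre is 400 + 25 = 425.
By the tangent–radius right angle, tangent length = √(|PO|² − r²) = √380 = 2√95.

2√95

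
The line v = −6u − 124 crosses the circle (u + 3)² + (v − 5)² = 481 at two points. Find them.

Express v = −6u − 124 and substitute into the circle:
37u² + 1554u + 16169 = 0  ⟹  u² + 42u + 437 = 0
u = −19 or u = −23, giving (−19, −10) and (−23, 14).

(−23, 14) and (−19, −10)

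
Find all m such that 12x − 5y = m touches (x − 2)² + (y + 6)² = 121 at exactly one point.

The line touches the circle iff its distance from (2, −6) is 11:
|12·2 − 5·(−6) − m| / √169 = 11
|m − (54)| = 11·13, so m = 197 or m = −89.

m = −89 or m = 197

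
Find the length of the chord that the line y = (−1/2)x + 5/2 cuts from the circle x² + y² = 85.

Centre (0, 0), r² = 85. Perpendicular distance d from centre to line = |−5| / √5 = 5/√5.
Chord = 2√(r² − d²) = 2·√(80) = 8√5.

8√5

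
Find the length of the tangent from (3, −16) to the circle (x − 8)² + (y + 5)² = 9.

√137

The centre is (8, −5) and r = 3. The square of the distance from P to the centre is 25 + 121 = 146.
The tangent meets the radius at right angles, so tangent² = |PO|² − r² = 146 − 9 = 137.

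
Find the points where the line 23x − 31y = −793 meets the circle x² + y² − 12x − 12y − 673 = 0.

From the line, y = (793 + 23x)/31. Substituting:
1490x² + 16390x − 312900 = 0  ⟹  x² + 11x − 210 = 0
x = 10 or x = −21, giving (10, 33) and (−21, 10).

(−21, 10) and (10, 33)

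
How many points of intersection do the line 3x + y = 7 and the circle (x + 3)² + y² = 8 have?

0

d² = (3·(−3) + 1·0 − (7))²/10 = 128/5; r² = 8.
Since d² > r², the line lies outside the circle.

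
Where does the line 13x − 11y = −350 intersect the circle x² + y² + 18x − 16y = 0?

From the line, y = (350 + 13x)/11. Substituting:
290x² + 8990x + 60900 = 0  ⟹  x² + 31x + 210 = 0
x = −10 or x = −21, giving (−10, 20) and (−21, 7).

(−21, 7) and (−10, 20)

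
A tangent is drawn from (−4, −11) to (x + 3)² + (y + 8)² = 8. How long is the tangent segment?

Centre (−3, −8), r² = 8. |PO|² = (−1)² + (−3)² = 10.
Power of the point: PT² = |PO|² − r² = 2, so PT = √2.

√2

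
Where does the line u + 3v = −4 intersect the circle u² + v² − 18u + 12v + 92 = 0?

(5, −3) and (14, −6)

Substitute v = (−4 − u)/3:
10u² − 190u + 700 = 0  ⟹  u² − 19u + 70 = 0
u = 14 or u = 5, giving (14, −6) and (5, −3).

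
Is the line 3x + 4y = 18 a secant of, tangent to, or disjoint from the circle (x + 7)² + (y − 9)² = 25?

d² = (3·(−7) + 4·9 − (18))²/25 = 9/25; r² = 25.
Since d² < r², the line cuts the circle twice.

secant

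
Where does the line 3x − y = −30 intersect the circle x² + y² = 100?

(−10, 0) and (−8, 6)

From the line, y = 3x + 30. Substituting:
10x² + 180x + 800 = 0  ⟹  x² + 18x + 80 = 0
x = −8 or x = −10, giving (−8, 6) and (−10, 0).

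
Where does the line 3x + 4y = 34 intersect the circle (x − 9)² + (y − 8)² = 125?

From the line, y = (34 − 3x)/4. Substituting:
25x² − 300x − 700 = 0  ⟹  x² − 12x − 28 = 0
x = 14 or x = −2, giving (14, −2) and (−2, 10).

(−2, 10) and (14, −2)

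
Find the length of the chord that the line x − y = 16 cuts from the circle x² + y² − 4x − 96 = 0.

2√2

Substitute y = x − 16:
2x² − 36x + 160 = 0  ⟹  x² − 18x + 80 = 0
x = 10 or x = 8, giving (10, −6) and (8, −8).
|(10, −6) − (8, −8)| = √((2)² + (2)²) = 2√2.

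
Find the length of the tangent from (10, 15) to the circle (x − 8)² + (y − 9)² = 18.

The centre is (8, 9) and r = 3√2. The square of the distance from P to the centre is 4 + 36 = 40.
The tangent meets the radius at right angles, so tangent² = |PO|² − r² = 40 − 18 = 22.

√22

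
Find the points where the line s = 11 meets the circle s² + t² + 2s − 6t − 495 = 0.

The line gives s = 11. Substituting into the circle:
t² − 6t − 352 = 0
t = 22 or t = −16, giving (11, 22) and (11, −16).

(11, −16) and (11, 22)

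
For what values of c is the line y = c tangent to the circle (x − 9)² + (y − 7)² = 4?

c = 5 or c = 9

For a tangent, require d(centre, line) = r = 2.
|0·9 + 1·7 − c| / √1 = 2
|c − (7)| = 2, so c = 9 or c = 5.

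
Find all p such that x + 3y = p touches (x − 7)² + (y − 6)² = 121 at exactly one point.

p = 25 ± 11√10

The line touches the circle iff its distance from (7, 6) is 11:
|1·7 + 3·6 − p| / √10 = 11
|p − (25)| = 11√10.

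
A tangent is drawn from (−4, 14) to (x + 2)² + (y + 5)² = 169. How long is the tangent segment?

The centre is (−2, −5) and r = 13. The square of the distance from P to the centre is 4 + 361 = 365.
Power of the point: PT² = |PO|² − r² = 196, so PT = 14.

14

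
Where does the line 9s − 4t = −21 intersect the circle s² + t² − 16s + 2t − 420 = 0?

(−9, −15) and (7, 21)

Express t = (21 + 9s)/4 and substitute into the circle:
97s² + 194s − 6111 = 0  ⟹  s² + 2s − 63 = 0
s = 7 or s = −9, giving (7, 21) and (−9, −15).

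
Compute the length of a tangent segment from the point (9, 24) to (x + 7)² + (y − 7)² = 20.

Centre (−7, 7), r² = 20. |PO|² = (16)² + (17)² = 545.
By the tangent–radius right angle, tangent length = √(|PO|² − r²) = √525 = 5√21.

5√21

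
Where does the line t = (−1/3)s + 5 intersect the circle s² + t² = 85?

(−6, 7) and (9, 2)

Express t = (15 − s)/3 and substitute into the circle:
10s² − 30s − 540 = 0  ⟹  s² − 3s − 54 = 0
s = 9 or s = −6, giving (9, 2) and (−6, 7).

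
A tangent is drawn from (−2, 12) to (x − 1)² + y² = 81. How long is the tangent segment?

The centre is (1, 0) and r = 9. The square of the distance from P to the centre is 9 + 144 = 153.
By the tangent–radius right angle, tangent length = √(|PO|² − r²) = √72 = 6√2.

6√2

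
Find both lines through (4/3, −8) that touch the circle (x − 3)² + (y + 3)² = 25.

3x + 4y = −28 and y = −8

Write the tangent as mx − y + (−8 − m·(4/3)) = 0 and set its distance from the centre to 5:
[m·(5/3) − (5)]² = 25(m² + 1)
4m² + 3m = 0, so m = −3/4 or m = 0.
With m = −3/4: 3x + 4y = −28. With m = 0: y = −8.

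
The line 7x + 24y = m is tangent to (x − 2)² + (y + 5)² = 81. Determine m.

Tangency holds when the distance from the centre (2, −5) to the line equals the radius 9:
|7·2 + 24·(−5) − m| / √625 = 9
|m − (−106)| = 9·25, so m = 119 or m = −331.

m = −331 or m = 119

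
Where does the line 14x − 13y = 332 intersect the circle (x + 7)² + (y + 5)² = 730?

Express y = (−332 + 14x)/13 and substitute into the circle:
365x² − 5110x − 43800 = 0  ⟹  x² − 14x − 120 = 0
x = 20 or x = −6, giving (20, −4) and (−6, −32).

(−6, −32) and (20, −4)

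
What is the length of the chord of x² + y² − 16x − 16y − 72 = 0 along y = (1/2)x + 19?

4√5

Express y = (38 + x)/2 and substitute into the circle:
5x² − 20x − 60 = 0  ⟹  x² − 4x − 12 = 0
x = 6 or x = −2, giving (6, 22) and (−2, 18).
Chord length = distance between (6, 22) and (−2, 18) = √80 = 4√5.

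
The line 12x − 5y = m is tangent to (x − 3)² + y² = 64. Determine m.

m = −68 or m = 140

For a tangent, require d(centre, line) = r = 8.
|12·3 − 5·0 − m| / √169 = 8
|m − (36)| = 8·13, so m = 140 or m = −68.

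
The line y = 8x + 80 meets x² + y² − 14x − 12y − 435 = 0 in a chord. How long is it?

4√65

Centre (7, 6), r² = 520. Perpendicular distance d from centre to line = |130| / √65 = 130/√65.
Half the chord is √(r² − d²) = √(260), so the full chord is 4√65.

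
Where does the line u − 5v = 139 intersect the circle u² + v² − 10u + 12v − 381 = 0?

Substitute v = (−139 + u)/5:
26u² − 468u + 1456 = 0  ⟹  u² − 18u + 56 = 0
u = 14 or u = 4, giving (14, −25) and (4, −27).

(4, −27) and (14, −25)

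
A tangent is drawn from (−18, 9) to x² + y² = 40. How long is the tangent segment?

Centre (0, 0), r² = 40. |PO|² = (−18)² + (9)² = 405.
By the tangent–radius right angle, tangent length = √(|PO|² − r²) = √365.

√365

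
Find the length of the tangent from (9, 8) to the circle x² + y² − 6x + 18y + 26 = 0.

The centre is (3, −9) and r = 8. The square of the distance from P to the centre is 36 + 289 = 325.
The tangent meets the radius at right angles, so tangent² = |PO|² − r² = 325 − 64 = 261.

3√29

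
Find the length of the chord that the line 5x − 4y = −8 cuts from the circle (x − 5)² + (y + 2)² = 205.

4√41

Centre (5, −2), r² = 205. Perpendicular distance d from centre to line = |41| / √41 = 41/√41.
Half the chord is √(r² − d²) = √(164), so the full chord is 4√41.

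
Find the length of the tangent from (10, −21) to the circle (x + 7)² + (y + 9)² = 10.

Centre (−7, −9), r² = 10. |PO|² = (17)² + (−12)² = 433.
The tangent meets the radius at right angles, so tangent² = |PO|² − r² = 433 − 10 = 423.

3√47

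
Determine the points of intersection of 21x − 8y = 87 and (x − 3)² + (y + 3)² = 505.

(−5, −24) and (11, 18)

Substitute y = (−87 + 21x)/8:
505x² − 3030x − 27775 = 0  ⟹  x² − 6x − 55 = 0
x = 11 or x = −5, giving (11, 18) and (−5, −24).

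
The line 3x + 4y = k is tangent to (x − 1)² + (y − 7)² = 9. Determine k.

k = 16 or k = 46

The line touches the circle iff its distance from (1, 7) is 3:
|3·1 + 4·7 − k| / √25 = 3
|k − (31)| = 3·5, so k = 46 or k = 16.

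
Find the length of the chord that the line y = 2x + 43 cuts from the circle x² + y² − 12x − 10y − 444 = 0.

2√5

Express y = 2x + 43 and substitute into the circle:
5x² + 140x + 975 = 0  ⟹  x² + 28x + 195 = 0
x = −13 or x = −15, giving (−13, 17) and (−15, 13).
|(−13, 17) − (−15, 13)| = √((2)² + (4)²) = 2√5.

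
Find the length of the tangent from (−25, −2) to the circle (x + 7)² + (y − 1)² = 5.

The centre is (−7, 1) and r = √5. The square of the distance from P to the centre is 324 + 9 = 333.
Power of the point: PT² = |PO|² − r² = 328, so PT = 2√82.

2√82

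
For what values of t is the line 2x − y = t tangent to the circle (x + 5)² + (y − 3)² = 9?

t = −13 ± 3√5

For a tangent, require d(centre, line) = r = 3.
|2·(−5) − 1·3 − t| / √5 = 3
|t − (−13)| = 3√5.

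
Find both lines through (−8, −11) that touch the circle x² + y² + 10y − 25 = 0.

A line y − (−11) = m(x − (−8)) is tangent when its distance from (0, −5) is 5√2:
(8m − (6))² = 50(m² + 1)
7m² − 48m − 7 = 0, so m = −1/7 or m = 7.
Through (−8, −11) these give x + 7y = −85 and 7x − y = −45.

x + 7y = −85 and 7x − y = −45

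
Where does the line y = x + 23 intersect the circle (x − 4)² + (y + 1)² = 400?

(−12, 11) and (−8, 15)

Substitute y = x + 23:
2x² + 40x + 192 = 0  ⟹  x² + 20x + 96 = 0
x = −8 or x = −12, giving (−8, 15) and (−12, 11).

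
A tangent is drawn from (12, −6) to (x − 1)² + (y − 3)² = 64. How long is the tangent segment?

With centre O = (1, 3), |OP|² = 202 and r² = 64.
Power of the point: PT² = |PO|² − r² = 138, so PT = √138.

√138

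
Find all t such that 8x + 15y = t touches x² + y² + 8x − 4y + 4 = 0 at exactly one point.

t = −70 or t = 66

For a tangent, require d(centre, line) = r = 4.
|8·(−4) + 15·2 − t| / √289 = 4
|t − (−2)| = 4·17, so t = 66 or t = −70.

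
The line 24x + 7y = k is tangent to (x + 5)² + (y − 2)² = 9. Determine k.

The line touches the circle iff its distance from (−5, 2) is 3:
|24·(−5) + 7·2 − k| / √625 = 3
|k − (−106)| = 3·25, so k = −31 or k = −181.

k = −181 or k = −31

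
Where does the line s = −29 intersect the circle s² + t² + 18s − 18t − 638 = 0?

(−29, −11) and (−29, 29)

The line gives s = −29. Substituting into the circle:
t² − 18t − 319 = 0
t = 29 or t = −11, giving (−29, 29) and (−29, −11).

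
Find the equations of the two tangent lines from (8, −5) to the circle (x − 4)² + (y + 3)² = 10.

x − 3y = 23 and 3x + y = 19

Let a tangent through (8, −5) have slope m. Its distance from (4, −3) must equal √10:
[m·(−4) − (2)]² = 10(m² + 1)
3m² + 8m − 3 = 0, so m = 1/3 or m = −3.
With m = 1/3: x − 3y = 23. With m = −3: 3x + y = 19.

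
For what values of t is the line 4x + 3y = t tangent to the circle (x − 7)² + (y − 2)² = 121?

t = −21 or t = 89

For a tangent, require d(centre, line) = r = 11.
|4·7 + 3·2 − t| / √25 = 11
|t − (34)| = 11·5, so t = 89 or t = −21.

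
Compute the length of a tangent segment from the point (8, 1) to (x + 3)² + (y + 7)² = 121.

Centre (−3, −7), r² = 121. |PO|² = (11)² + (8)² = 185.
By the tangent–radius right angle, tangent length = √(|PO|² − r²) = √64 = 8.

8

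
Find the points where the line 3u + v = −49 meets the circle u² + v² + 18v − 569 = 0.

Substitute v = −3u − 49:
10u² + 240u + 950 = 0  ⟹  u² + 24u + 95 = 0
u = −5 or u = −19, giving (−5, −34) and (−19, 8).

(−19, 8) and (−5, −34)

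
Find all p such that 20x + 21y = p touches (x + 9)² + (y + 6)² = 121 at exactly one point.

The line touches the circle iff its distance from (−9, −6) is 11:
|20·(−9) + 21·(−6) − p| / √841 = 11
|p − (−306)| = 11·29, so p = 13 or p = −625.

p = −625 or p = 13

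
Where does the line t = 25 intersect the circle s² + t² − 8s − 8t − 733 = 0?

(−14, 25) and (22, 25)

From the line, t = 25. Substituting:
s² − 8s − 308 = 0
s = 22 or s = −14, giving (22, 25) and (−14, 25).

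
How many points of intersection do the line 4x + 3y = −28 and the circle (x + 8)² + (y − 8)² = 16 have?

1

Substituting the line into the circle gives 25x² + 560x + 3136 = 0.
Δ = 313600 − 313600 = 0.
A repeated root: the line is tangent.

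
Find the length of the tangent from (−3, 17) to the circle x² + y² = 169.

Centre (0, 0), r² = 169. |PO|² = (−3)² + (17)² = 298.
By the tangent–radius right angle, tangent length = √(|PO|² − r²) = √129.

√129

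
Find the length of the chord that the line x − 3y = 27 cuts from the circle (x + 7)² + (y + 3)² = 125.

Substitute y = (−27 + x)/3:
10x² + 90x − 360 = 0  ⟹  x² + 9x − 36 = 0
x = 3 or x = −12, giving (3, −8) and (−12, −13).
|(3, −8) − (−12, −13)| = √((15)² + (5)²) = 5√10.

5√10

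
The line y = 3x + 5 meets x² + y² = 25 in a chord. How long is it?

Express y = 3x + 5 and substitute into the circle:
10x² + 30x = 0  ⟹  x² + 3x = 0
x = 0 or x = −3, giving (0, 5) and (−3, −4).
|(0, 5) − (−3, −4)| = √((3)² + (9)²) = 3√10.

3√10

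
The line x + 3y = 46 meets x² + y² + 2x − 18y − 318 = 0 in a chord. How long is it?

Substitute y = (46 − x)/3:
10x² − 20x − 3230 = 0  ⟹  x² − 2x − 323 = 0
x = 19 or x = −17, giving (19, 9) and (−17, 21).
|(19, 9) − (−17, 21)| = √((36)² + (−12)²) = 12√10.

12√10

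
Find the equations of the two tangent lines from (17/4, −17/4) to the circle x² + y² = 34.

Let a tangent through (17/4, −17/4) have slope m. Its distance from (0, 0) must equal √34:
[m·(−17/4) − (17/4)]² = 34(m² + 1)
15m² − 34m + 15 = 0, so m = 3/5 or m = 5/3.
With m = 3/5: 3x − 5y = 34. With m = 5/3: 5x − 3y = 34.

3x − 5y = 34 and 5x − 3y = 34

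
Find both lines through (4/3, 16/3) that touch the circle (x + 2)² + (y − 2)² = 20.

Let a tangent through (4/3, 16/3) have slope m. Its distance from (−2, 2) must equal 2√5:
[m·(−10/3) − (−10/3)]² = 20(m² + 1)
2m² + 5m + 2 = 0, so m = −2 or m = −1/2.
With m = −2: 2x + y = 8. With m = −1/2: x + 2y = 12.

2x + y = 8 and x + 2y = 12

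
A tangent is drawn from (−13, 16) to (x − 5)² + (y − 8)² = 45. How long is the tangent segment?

With centre O = (5, 8), |OP|² = 388 and r² = 45.
By the tangent–radius right angle, tangent length = √(|PO|² − r²) = √343 = 7√7.

7√7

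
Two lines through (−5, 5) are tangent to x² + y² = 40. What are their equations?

Write the tangent as mx − y + (5 − m·(−5)) = 0 and set its distance from the centre to 2√10:
[m·(5) − (−5)]² = 40(m² + 1)
3m² − 10m + 3 = 0, so m = 3 or m = 1/3.
With m = 3: 3x − y = −20. With m = 1/3: x − 3y = −20.

3x − y = −20 and x − 3y = −20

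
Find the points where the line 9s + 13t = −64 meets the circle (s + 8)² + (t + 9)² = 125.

Express t = (−64 − 9s)/13 and substitute into the circle:
250s² + 1750s − 7500 = 0  ⟹  s² + 7s − 30 = 0
s = 3 or s = −10, giving (3, −7) and (−10, 2).

(−10, 2) and (3, −7)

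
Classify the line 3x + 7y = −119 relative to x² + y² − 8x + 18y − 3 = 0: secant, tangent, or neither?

secant

d² = (3·4 + 7·(−9) − (−119))²/58 = 2312/29; r² = 100.
Since d² < r², the line cuts the circle twice.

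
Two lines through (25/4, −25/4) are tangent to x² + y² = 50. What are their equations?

x − 7y = 50 and 7x − y = 50

Let a tangent through (25/4, −25/4) have slope m. Its distance from (0, 0) must equal 5√2:
(−25/4m − (25/4))² = 50(m² + 1)
7m² − 50m + 7 = 0, so m = 1/7 or m = 7.
With m = 1/7: x − 7y = 50. With m = 7: 7x − y = 50.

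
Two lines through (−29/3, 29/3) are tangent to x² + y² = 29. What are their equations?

A line y − (29/3) = m(x − (−29/3)) is tangent when its distance from (0, 0) is √29:
[m·(29/3) − (−29/3)]² = 29(m² + 1)
10m² + 29m + 10 = 0, so m = −2/5 or m = −5/2.
Through (−29/3, 29/3) these give 2x + 5y = 29 and 5x + 2y = −29.

2x + 5y = 29 and 5x + 2y = −29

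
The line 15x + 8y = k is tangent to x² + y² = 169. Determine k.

k = −221 or k = 221

Tangency holds when the distance from the centre (0, 0) to the line equals the radius 13:
|15·0 + 8·0 − k| / √289 = 13
|k| = 13·17, so k = 221 or k = −221.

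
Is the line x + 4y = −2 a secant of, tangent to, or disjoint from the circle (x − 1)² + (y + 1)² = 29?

Centre (1, −1), r² = 29. Distance² from centre to line = (−1)²/17 = 1/17.
Since d² < r², the line cuts the circle twice.

secant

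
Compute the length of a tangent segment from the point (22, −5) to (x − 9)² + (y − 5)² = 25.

2√61

The centre is (9, 5) and r = 5. The square of the distance from P to the centre is 169 + 100 = 269.
By the tangent–radius right angle, tangent length = √(|PO|² − r²) = √244 = 2√61.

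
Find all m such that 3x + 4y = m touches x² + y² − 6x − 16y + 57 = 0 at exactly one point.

Tangency holds when the distance from the centre (3, 8) to the line equals the radius 4:
|3·3 + 4·8 − m| / √25 = 4
|m − (41)| = 4·5, so m = 61 or m = 21.

m = 21 or m = 61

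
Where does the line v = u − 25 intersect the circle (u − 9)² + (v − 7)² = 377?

(13, −12) and (28, 3)

Express v = u − 25 and substitute into the circle:
2u² − 82u + 728 = 0  ⟹  u² − 41u + 364 = 0
u = 28 or u = 13, giving (28, 3) and (13, −12).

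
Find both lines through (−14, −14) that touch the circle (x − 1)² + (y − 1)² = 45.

2x − y = −14 and x − 2y = 14

Write the tangent as mx − y + (−14 − m·(−14)) = 0 and set its distance from the centre to 3√5:
(15m − (15))² = 45(m² + 1)
2m² − 5m + 2 = 0, so m = 2 or m = 1/2.
With m = 2: 2x − y = −14. With m = 1/2: x − 2y = 14.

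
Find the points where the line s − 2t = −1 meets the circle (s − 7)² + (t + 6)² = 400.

(−13, −6) and (19, 10)

Substitute t = (1 + s)/2:
5s² − 30s − 1235 = 0  ⟹  s² − 6s − 247 = 0
s = 19 or s = −13, giving (19, 10) and (−13, −6).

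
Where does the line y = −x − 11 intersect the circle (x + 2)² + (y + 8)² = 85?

From the line, y = −x − 11. Substituting:
2x² + 10x − 72 = 0  ⟹  x² + 5x − 36 = 0
x = 4 or x = −9, giving (4, −15) and (−9, −2).

(−9, −2) and (4, −15)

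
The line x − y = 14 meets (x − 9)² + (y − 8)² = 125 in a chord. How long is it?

Substitute y = x − 14:
2x² − 62x + 440 = 0  ⟹  x² − 31x + 220 = 0
x = 20 or x = 11, giving (20, 6) and (11, −3).
Chord length = distance between (20, 6) and (11, −3) = √162 = 9√2.

9√2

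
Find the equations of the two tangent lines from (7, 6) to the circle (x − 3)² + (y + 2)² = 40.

3x + y = 27 and x − 3y = −11

Write the tangent as mx − y + (6 − m·(7)) = 0 and set its distance from the centre to 2√10:
(−4m − (−8))² = 40(m² + 1)
3m² + 8m − 3 = 0, so m = −3 or m = 1/3.
With m = −3: 3x + y = 27. With m = 1/3: x − 3y = −11.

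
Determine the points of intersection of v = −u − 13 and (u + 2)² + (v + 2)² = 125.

From the line, v = −u − 13. Substituting:
2u² + 26u = 0  ⟹  u² + 13u = 0
u = 0 or u = −13, giving (0, −13) and (−13, 0).

(−13, 0) and (0, −13)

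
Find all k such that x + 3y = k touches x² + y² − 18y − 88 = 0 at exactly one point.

Tangency holds when the distance from the centre (0, 9) to the line equals the radius 13:
|1·0 + 3·9 − k| / √10 = 13
|k − (27)| = 13√10.

k = 27 ± 13√10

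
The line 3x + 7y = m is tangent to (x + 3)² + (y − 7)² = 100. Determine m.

m = 40 ± 10√58

The line touches the circle iff its distance from (−3, 7) is 10:
|3·(−3) + 7·7 − m| / √58 = 10
|m − (40)| = 10√58.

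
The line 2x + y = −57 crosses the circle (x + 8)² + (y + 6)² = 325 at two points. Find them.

(−26, −5) and (−18, −21)

Express y = −2x − 57 and substitute into the circle:
5x² + 220x + 2340 = 0  ⟹  x² + 44x + 468 = 0
x = −18 or x = −26, giving (−18, −21) and (−26, −5).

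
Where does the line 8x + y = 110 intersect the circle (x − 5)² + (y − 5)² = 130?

(12, 14) and (14, −2)

Substitute y = −8x + 110:
65x² − 1690x + 10920 = 0  ⟹  x² − 26x + 168 = 0
x = 14 or x = 12, giving (14, −2) and (12, 14).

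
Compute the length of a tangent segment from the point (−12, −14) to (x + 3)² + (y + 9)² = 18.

2√22

Centre (−3, −9), r² = 18. |PO|² = (−9)² + (−5)² = 106.
The tangent meets the radius at right angles, so tangent² = |PO|² − r² = 106 − 18 = 88.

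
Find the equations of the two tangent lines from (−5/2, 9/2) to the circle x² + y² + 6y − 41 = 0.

x − y = −7 and x + 7y = 29

Write the tangent as mx − y + (9/2 − m·(−5/2)) = 0 and set its distance from the centre to 5√2:
(5/2m − (−15/2))² = 50(m² + 1)
7m² − 6m − 1 = 0, so m = 1 or m = −1/7.
Through (−5/2, 9/2) these give x − y = −7 and x + 7y = 29.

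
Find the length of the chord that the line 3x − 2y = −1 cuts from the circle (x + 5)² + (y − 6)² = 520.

12√13

Centre (−5, 6), r² = 520. Perpendicular distance d from centre to line = |−26| / √13 = 26/√13.
Half the chord is √(r² − d²) = √(468), so the full chord is 12√13.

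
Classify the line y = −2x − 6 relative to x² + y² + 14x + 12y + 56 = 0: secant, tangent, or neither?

neither

Centre (−7, −6), r² = 29. Distance² from centre to line = (−14)²/5 = 196/5.
Since d² > r², the line lies outside the circle.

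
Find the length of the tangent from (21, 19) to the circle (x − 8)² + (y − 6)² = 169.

13

The centre is (8, 6) and r = 13. The square of the distance from P to the centre is 169 + 169 = 338.
Power of the point: PT² = |PO|² − r² = 169, so PT = 13.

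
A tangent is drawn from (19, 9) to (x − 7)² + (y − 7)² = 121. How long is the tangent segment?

3√3

The centre is (7, 7) and r = 11. The square of the distance from P to the centre is 144 + 4 = 148.
The tangent meets the radius at right angles, so tangent² = |PO|² − r² = 148 − 121 = 27.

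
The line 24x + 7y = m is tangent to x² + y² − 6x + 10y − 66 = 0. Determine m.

The line touches the circle iff its distance from (3, −5) is 10:
|24·3 + 7·(−5) − m| / √625 = 10
|m − (37)| = 10·25, so m = 287 or m = −213.

m = −213 or m = 287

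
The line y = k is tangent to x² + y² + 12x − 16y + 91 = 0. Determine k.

k = 5 or k = 11

The line touches the circle iff its distance from (−6, 8) is 3:
|0·(−6) + 1·8 − k| / √1 = 3
|k − (8)| = 3, so k = 11 or k = 5.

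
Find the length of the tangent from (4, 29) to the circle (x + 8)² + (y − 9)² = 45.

√499

Centre (−8, 9), r² = 45. |PO|² = (12)² + (20)² = 544.
Power of the point: PT² = |PO|² − r² = 499, so PT = √499.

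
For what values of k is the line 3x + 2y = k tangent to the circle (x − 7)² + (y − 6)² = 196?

Tangency holds when the distance from the centre (7, 6) to the line equals the radius 14:
|3·7 + 2·6 − k| / √13 = 14
|k − (33)| = 14√13.

k = 33 ± 14√13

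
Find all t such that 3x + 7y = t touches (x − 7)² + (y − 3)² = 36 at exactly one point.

t = 42 ± 6√58

Tangency holds when the distance from the centre (7, 3) to the line equals the radius 6:
|3·7 + 7·3 − t| / √58 = 6
|t − (42)| = 6√58.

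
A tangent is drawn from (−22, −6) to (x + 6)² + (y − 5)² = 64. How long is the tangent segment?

The centre is (−6, 5) and r = 8. The square of the distance from P to the centre is 256 + 121 = 377.
The tangent meets the radius at right angles, so tangent² = |PO|² − r² = 377 − 64 = 313.

√313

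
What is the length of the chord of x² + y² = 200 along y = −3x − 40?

Centre (0, 0), r² = 200. Perpendicular distance d from centre to line = |40| / √10 = 40/√10.
Chord = 2√(r² − d²) = 2·√(40) = 4√10.

4√10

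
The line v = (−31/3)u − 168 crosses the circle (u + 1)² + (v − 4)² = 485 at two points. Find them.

(−18, 18) and (−15, −13)

Express v = (−504 − 31u)/3 and substitute into the circle:
970u² + 32010u + 261900 = 0  ⟹  u² + 33u + 270 = 0
u = −15 or u = −18, giving (−15, −13) and (−18, 18).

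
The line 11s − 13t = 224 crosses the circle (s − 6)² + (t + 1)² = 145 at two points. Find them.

(5, −13) and (18, −2)

Substitute t = (−224 + 11s)/13:
290s² − 6670s + 26100 = 0  ⟹  s² − 23s + 90 = 0
s = 18 or s = 5, giving (18, −2) and (5, −13).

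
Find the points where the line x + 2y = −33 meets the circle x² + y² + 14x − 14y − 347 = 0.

(−25, −4) and (−5, −14)

From the line, y = (−33 − x)/2. Substituting:
5x² + 150x + 625 = 0  ⟹  x² + 30x + 125 = 0
x = −5 or x = −25, giving (−5, −14) and (−25, −4).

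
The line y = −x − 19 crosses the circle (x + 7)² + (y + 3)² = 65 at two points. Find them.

(−15, −4) and (−8, −11)

From the line, y = −x − 19. Substituting:
2x² + 46x + 240 = 0  ⟹  x² + 23x + 120 = 0
x = −8 or x = −15, giving (−8, −11) and (−15, −4).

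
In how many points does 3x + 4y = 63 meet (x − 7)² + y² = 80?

2

d² = (3·7 + 4·0 − (63))²/25 = 1764/25; r² = 80.
Since d² < r², the line cuts the circle twice.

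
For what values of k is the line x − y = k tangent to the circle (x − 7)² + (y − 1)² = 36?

Tangency holds when the distance from the centre (7, 1) to the line equals the radius 6:
|1·7 − 1·1 − k| / √2 = 6
|k − (6)| = 6√2.

k = 6 ± 6√2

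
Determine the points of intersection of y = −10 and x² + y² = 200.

(−10, −10) and (10, −10)

Express y = −10 and substitute into the circle:
x² − 100 = 0
x = 10 or x = −10, giving (10, −10) and (−10, −10).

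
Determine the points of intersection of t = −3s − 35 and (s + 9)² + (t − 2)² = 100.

(−15, 10) and (−9, −8)

Substitute t = −3s − 35:
10s² + 240s + 1350 = 0  ⟹  s² + 24s + 135 = 0
s = −9 or s = −15, giving (−9, −8) and (−15, 10).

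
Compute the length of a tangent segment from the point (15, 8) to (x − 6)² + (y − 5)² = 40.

With centre O = (6, 5), |OP|² = 90 and r² = 40.
Power of the point: PT² = |PO|² − r² = 50, so PT = 5√2.

5√2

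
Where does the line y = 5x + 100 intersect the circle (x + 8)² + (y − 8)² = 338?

(−21, −5) and (−15, 25)

Express y = 5x + 100 and substitute into the circle:
26x² + 936x + 8190 = 0  ⟹  x² + 36x + 315 = 0
x = −15 or x = −21, giving (−15, 25) and (−21, −5).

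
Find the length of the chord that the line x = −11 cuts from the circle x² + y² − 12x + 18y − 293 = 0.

The line gives x = −11. Substituting into the circle:
y² + 18y − 40 = 0
y = 2 or y = −20, giving (−11, 2) and (−11, −20).
Chord length = distance between (−11, 2) and (−11, −20) = √484 = 22.

22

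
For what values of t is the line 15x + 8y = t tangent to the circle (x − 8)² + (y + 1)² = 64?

The line touches the circle iff its distance from (8, −1) is 8:
|15·8 + 8·(−1) − t| / √289 = 8
|t − (112)| = 8·17, so t = 248 or t = −24.

t = −24 or t = 248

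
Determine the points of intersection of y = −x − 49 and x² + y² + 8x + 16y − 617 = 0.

Express y = −x − 49 and substitute into the circle:
2x² + 90x + 1000 = 0  ⟹  x² + 45x + 500 = 0
x = −20 or x = −25, giving (−20, −29) and (−25, −24).

(−25, −24) and (−20, −29)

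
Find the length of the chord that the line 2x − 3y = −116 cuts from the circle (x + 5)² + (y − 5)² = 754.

Express y = (116 + 2x)/3 and substitute into the circle:
13x² + 494x + 3640 = 0  ⟹  x² + 38x + 280 = 0
x = −10 or x = −28, giving (−10, 32) and (−28, 20).
Chord length = distance between (−10, 32) and (−28, 20) = √468 = 6√13.

6√13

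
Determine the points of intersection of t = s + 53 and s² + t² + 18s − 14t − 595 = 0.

(−32, 21) and (−23, 30)

Express t = s + 53 and substitute into the circle:
2s² + 110s + 1472 = 0  ⟹  s² + 55s + 736 = 0
s = −23 or s = −32, giving (−23, 30) and (−32, 21).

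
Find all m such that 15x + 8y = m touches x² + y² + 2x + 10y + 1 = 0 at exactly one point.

m = −140 or m = 30

For a tangent, require d(centre, line) = r = 5.
|15·(−1) + 8·(−5) − m| / √289 = 5
|m − (−55)| = 5·17, so m = 30 or m = −140.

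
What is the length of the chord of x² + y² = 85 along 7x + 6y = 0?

Centre (0, 0), r² = 85. Perpendicular distance d from centre to line = |0| / √85 = 0/√85.
Half the chord is √(r² − d²) = √(85), so the full chord is 2√85.

2√85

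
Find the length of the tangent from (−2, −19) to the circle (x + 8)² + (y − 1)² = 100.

4√21

With centre O = (−8, 1), |OP|² = 436 and r² = 100.
By the tangent–radius right angle, tangent length = √(|PO|² − r²) = √336 = 4√21.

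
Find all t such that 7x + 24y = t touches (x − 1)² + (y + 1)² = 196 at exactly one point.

t = −367 or t = 333

The line touches the circle iff its distance from (1, −1) is 14:
|7·1 + 24·(−1) − t| / √625 = 14
|t − (−17)| = 14·25, so t = 333 or t = −367.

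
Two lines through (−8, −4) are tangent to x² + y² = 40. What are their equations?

3x − y = −20 and x + 3y = −20

Let a tangent through (−8, −4) have slope m. Its distance from (0, 0) must equal 2√10:
[m·(8) − (4)]² = 40(m² + 1)
3m² − 8m − 3 = 0, so m = 3 or m = −1/3.
Through (−8, −4) these give 3x − y = −20 and x + 3y = −20.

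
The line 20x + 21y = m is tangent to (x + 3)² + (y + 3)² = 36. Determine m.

m = −297 or m = 51

Tangency holds when the distance from the centre (−3, −3) to the line equals the radius 6:
|20·(−3) + 21·(−3) − m| / √841 = 6
|m − (−123)| = 6·29, so m = 51 or m = −297.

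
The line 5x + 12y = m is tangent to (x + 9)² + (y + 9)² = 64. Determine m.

m = −257 or m = −49

The line touches the circle iff its distance from (−9, −9) is 8:
|5·(−9) + 12·(−9) − m| / √169 = 8
|m − (−153)| = 8·13, so m = −49 or m = −257.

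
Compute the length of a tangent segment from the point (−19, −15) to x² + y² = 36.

5√22

Centre (0, 0), r² = 36. |PO|² = (−19)² + (−15)² = 586.
By the tangent–radius right angle, tangent length = √(|PO|² − r²) = √550 = 5√22.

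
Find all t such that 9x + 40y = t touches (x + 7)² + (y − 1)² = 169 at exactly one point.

Tangency holds when the distance from the centre (−7, 1) to the line equals the radius 13:
|9·(−7) + 40·1 − t| / √1681 = 13
|t − (−23)| = 13·41, so t = 510 or t = −556.

t = −556 or t = 510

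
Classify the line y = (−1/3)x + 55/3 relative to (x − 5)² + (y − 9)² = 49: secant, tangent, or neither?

Substituting the line into the circle gives 10x² − 146x + 568 = 0.
Δ = 21316 − 22720 = −1404.
No real roots: the line does not meet the circle.

neither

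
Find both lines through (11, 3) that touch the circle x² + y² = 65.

Write the tangent as mx − y + (3 − m·(11)) = 0 and set its distance from the centre to √65:
(−11m − (−3))² = 65(m² + 1)
28m² − 33m − 28 = 0, so m = −4/7 or m = 7/4.
Through (11, 3) these give 4x + 7y = 65 and 7x − 4y = 65.

4x + 7y = 65 and 7x − 4y = 65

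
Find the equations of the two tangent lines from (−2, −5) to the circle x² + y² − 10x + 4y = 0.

5x − 2y = 0 and 2x + 5y = −29

A line y − (−5) = m(x − (−2)) is tangent when its distance from (5, −2) is √29:
[m·(7) − (3)]² = 29(m² + 1)
10m² − 21m − 10 = 0, so m = 5/2 or m = −2/5.
With m = 5/2: 5x − 2y = 0. With m = −2/5: 2x + 5y = −29.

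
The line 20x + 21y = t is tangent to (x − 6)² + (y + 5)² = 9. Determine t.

The line touches the circle iff its distance from (6, −5) is 3:
|20·6 + 21·(−5) − t| / √841 = 3
|t − (15)| = 3·29, so t = 102 or t = −72.

t = −72 or t = 102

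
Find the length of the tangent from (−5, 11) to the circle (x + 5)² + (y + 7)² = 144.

The centre is (−5, −7) and r = 12. The square of the distance from P to the centre is 0 + 324 = 324.
Power of the point: PT² = |PO|² − r² = 180, so PT = 6√5.

6√5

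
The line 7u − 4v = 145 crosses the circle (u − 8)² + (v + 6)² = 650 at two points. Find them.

From the line, v = (−145 + 7u)/4. Substituting:
65u² − 1950u + 5265 = 0  ⟹  u² − 30u + 81 = 0
u = 27 or u = 3, giving (27, 11) and (3, −31).

(3, −31) and (27, 11)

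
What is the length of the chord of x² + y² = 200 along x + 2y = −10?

12√5

From the line, y = (−10 − x)/2. Substituting:
5x² + 20x − 700 = 0  ⟹  x² + 4x − 140 = 0
x = 10 or x = −14, giving (10, −10) and (−14, 2).
|(10, −10) − (−14, 2)| = √((24)² + (−12)²) = 12√5.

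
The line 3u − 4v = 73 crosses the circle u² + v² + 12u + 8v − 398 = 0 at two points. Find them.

(−9, −25) and (15, −7)

Substitute v = (−73 + 3u)/4:
25u² − 150u − 3375 = 0  ⟹  u² − 6u − 135 = 0
u = 15 or u = −9, giving (15, −7) and (−9, −25).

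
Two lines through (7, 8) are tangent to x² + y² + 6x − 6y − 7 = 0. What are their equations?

4x − 3y = 4 and y = 8

Write the tangent as mx − y + (8 − m·(7)) = 0 and set its distance from the centre to 5:
[m·(−10) − (−5)]² = 25(m² + 1)
3m² − 4m = 0, so m = 4/3 or m = 0.
With m = 4/3: 4x − 3y = 4. With m = 0: y = 8.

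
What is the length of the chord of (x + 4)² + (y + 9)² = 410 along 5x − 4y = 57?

Substitute y = (−57 + 5x)/4:
41x² − 82x − 5863 = 0  ⟹  x² − 2x − 143 = 0
x = 13 or x = −11, giving (13, 2) and (−11, −28).
|(13, 2) − (−11, −28)| = √((24)² + (30)²) = 6√41.

6√41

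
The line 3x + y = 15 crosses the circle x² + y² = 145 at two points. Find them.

Express y = −3x + 15 and substitute into the circle:
10x² − 90x + 80 = 0  ⟹  x² − 9x + 8 = 0
x = 8 or x = 1, giving (8, −9) and (1, 12).

(1, 12) and (8, −9)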